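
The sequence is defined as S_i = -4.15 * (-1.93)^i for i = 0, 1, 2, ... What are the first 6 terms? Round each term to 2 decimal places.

This is a geometric sequence.
i=0: S_0 = -4.15 * (-1.93)^0 = -4.15
i=1: S_1 = -4.15 * (-1.93)^1 ≈ 8.01
i=2: S_2 = -4.15 * (-1.93)^2 ≈ -15.46
i=3: S_3 = -4.15 * (-1.93)^3 ≈ 29.83
i=4: S_4 = -4.15 * (-1.93)^4 ≈ -57.58
i=5: S_5 = -4.15 * (-1.93)^5 ≈ 111.13
The first 6 terms are: [-4.15, 8.01, -15.46, 29.83, -57.58, 111.13]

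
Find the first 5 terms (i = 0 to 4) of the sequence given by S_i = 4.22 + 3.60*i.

This is an arithmetic sequence.
i=0: S_0 = 4.22 + 3.6*0 = 4.22
i=1: S_1 = 4.22 + 3.6*1 = 7.82
i=2: S_2 = 4.22 + 3.6*2 = 11.42
i=3: S_3 = 4.22 + 3.6*3 = 15.02
i=4: S_4 = 4.22 + 3.6*4 = 18.62
The first 5 terms are: [4.22, 7.82, 11.42, 15.02, 18.62]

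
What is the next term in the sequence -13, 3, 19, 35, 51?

Differences: 3 - -13 = 16
This is an arithmetic sequence with common difference d = 16.
Next term = 51 + 16 = 67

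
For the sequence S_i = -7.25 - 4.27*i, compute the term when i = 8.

S_8 = -7.25 + -4.27*8 = -7.25 + -34.16 = -41.41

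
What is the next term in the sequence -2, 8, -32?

Ratios: 8 / -2 = -4.0
This is a geometric sequence with common ratio r = -4.
Next term = -32 * -4 = 128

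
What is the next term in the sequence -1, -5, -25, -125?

Ratios: -5 / -1 = 5.0
This is a geometric sequence with common ratio r = 5.
Next term = -125 * 5 = -625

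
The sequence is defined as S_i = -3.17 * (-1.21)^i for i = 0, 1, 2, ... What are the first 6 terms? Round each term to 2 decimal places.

This is a geometric sequence.
i=0: S_0 = -3.17 * (-1.21)^0 = -3.17
i=1: S_1 = -3.17 * (-1.21)^1 ≈ 3.84
i=2: S_2 = -3.17 * (-1.21)^2 ≈ -4.64
i=3: S_3 = -3.17 * (-1.21)^3 ≈ 5.62
i=4: S_4 = -3.17 * (-1.21)^4 ≈ -6.8
i=5: S_5 = -3.17 * (-1.21)^5 ≈ 8.22
The first 6 terms are: [-3.17, 3.84, -4.64, 5.62, -6.8, 8.22]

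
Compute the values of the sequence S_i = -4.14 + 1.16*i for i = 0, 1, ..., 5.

This is an arithmetic sequence.
i=0: S_0 = -4.14 + 1.16*0 = -4.14
i=1: S_1 = -4.14 + 1.16*1 = -2.98
i=2: S_2 = -4.14 + 1.16*2 = -1.82
i=3: S_3 = -4.14 + 1.16*3 = -0.66
i=4: S_4 = -4.14 + 1.16*4 = 0.5
i=5: S_5 = -4.14 + 1.16*5 = 1.66
The first 6 terms are: [-4.14, -2.98, -1.82, -0.66, 0.5, 1.66]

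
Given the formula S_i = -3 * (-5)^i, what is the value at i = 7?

S_7 = -3 * (-5)^7 = -3 * -78125 = 234375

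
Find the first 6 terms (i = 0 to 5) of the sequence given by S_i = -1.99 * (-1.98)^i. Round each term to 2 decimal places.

This is a geometric sequence.
i=0: S_0 = -1.99 * (-1.98)^0 = -1.99
i=1: S_1 = -1.99 * (-1.98)^1 ≈ 3.94
i=2: S_2 = -1.99 * (-1.98)^2 ≈ -7.8
i=3: S_3 = -1.99 * (-1.98)^3 ≈ 15.45
i=4: S_4 = -1.99 * (-1.98)^4 ≈ -30.59
i=5: S_5 = -1.99 * (-1.98)^5 ≈ 60.56
The first 6 terms are: [-1.99, 3.94, -7.8, 15.45, -30.59, 60.56]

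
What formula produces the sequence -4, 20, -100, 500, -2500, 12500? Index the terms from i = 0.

Check ratios: 20 / -4 = -5.0
Common ratio r = -5.
First term a = -4.
Formula: S_i = -4 * (-5)^i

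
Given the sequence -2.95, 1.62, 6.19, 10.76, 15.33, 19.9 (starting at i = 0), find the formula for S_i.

Check differences: 1.62 - -2.95 = 4.57
6.19 - 1.62 = 4.57
Common difference d = 4.57.
First term a = -2.95.
Formula: S_i = -2.95 + 4.57*i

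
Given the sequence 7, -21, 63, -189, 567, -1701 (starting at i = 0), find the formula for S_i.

Check ratios: -21 / 7 = -3.0
Common ratio r = -3.
First term a = 7.
Formula: S_i = 7 * (-3)^i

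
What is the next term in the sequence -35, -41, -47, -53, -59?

Differences: -41 - -35 = -6
This is an arithmetic sequence with common difference d = -6.
Next term = -59 + -6 = -65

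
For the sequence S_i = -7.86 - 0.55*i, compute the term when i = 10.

S_10 = -7.86 + -0.55*10 = -7.86 + -5.5 = -13.36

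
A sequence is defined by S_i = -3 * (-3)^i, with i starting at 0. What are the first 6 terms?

This is a geometric sequence.
i=0: S_0 = -3 * (-3)^0 = -3
i=1: S_1 = -3 * (-3)^1 = 9
i=2: S_2 = -3 * (-3)^2 = -27
i=3: S_3 = -3 * (-3)^3 = 81
i=4: S_4 = -3 * (-3)^4 = -243
i=5: S_5 = -3 * (-3)^5 = 729
The first 6 terms are: [-3, 9, -27, 81, -243, 729]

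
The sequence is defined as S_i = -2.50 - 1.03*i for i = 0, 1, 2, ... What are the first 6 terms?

This is an arithmetic sequence.
i=0: S_0 = -2.5 + -1.03*0 = -2.5
i=1: S_1 = -2.5 + -1.03*1 = -3.53
i=2: S_2 = -2.5 + -1.03*2 = -4.56
i=3: S_3 = -2.5 + -1.03*3 = -5.59
i=4: S_4 = -2.5 + -1.03*4 = -6.62
i=5: S_5 = -2.5 + -1.03*5 = -7.65
The first 6 terms are: [-2.5, -3.53, -4.56, -5.59, -6.62, -7.65]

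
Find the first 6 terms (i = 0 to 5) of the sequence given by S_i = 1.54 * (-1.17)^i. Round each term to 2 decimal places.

This is a geometric sequence.
i=0: S_0 = 1.54 * (-1.17)^0 = 1.54
i=1: S_1 = 1.54 * (-1.17)^1 ≈ -1.8
i=2: S_2 = 1.54 * (-1.17)^2 ≈ 2.11
i=3: S_3 = 1.54 * (-1.17)^3 ≈ -2.47
i=4: S_4 = 1.54 * (-1.17)^4 ≈ 2.89
i=5: S_5 = 1.54 * (-1.17)^5 ≈ -3.38
The first 6 terms are: [1.54, -1.8, 2.11, -2.47, 2.89, -3.38]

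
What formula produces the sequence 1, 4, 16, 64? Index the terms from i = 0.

Check ratios: 4 / 1 = 4.0
Common ratio r = 4.
First term a = 1.
Formula: S_i = 1 * 4^i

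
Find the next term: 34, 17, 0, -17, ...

Differences: 17 - 34 = -17
This is an arithmetic sequence with common difference d = -17.
Next term = -17 + -17 = -34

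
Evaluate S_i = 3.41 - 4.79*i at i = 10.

S_10 = 3.41 + -4.79*10 = 3.41 + -47.9 = -44.49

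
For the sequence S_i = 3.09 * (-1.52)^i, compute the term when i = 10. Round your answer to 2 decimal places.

S_10 = 3.09 * (-1.52)^10 ≈ 3.09 * 65.8318 ≈ 203.42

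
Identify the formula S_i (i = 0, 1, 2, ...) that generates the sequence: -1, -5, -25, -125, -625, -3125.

Check ratios: -5 / -1 = 5.0
Common ratio r = 5.
First term a = -1.
Formula: S_i = -1 * 5^i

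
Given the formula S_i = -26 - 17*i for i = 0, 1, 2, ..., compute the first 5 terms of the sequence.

This is an arithmetic sequence.
i=0: S_0 = -26 + -17*0 = -26
i=1: S_1 = -26 + -17*1 = -43
i=2: S_2 = -26 + -17*2 = -60
i=3: S_3 = -26 + -17*3 = -77
i=4: S_4 = -26 + -17*4 = -94
The first 5 terms are: [-26, -43, -60, -77, -94]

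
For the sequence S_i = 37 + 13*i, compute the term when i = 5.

S_5 = 37 + 13*5 = 37 + 65 = 102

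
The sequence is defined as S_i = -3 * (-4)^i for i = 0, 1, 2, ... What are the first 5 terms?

This is a geometric sequence.
i=0: S_0 = -3 * (-4)^0 = -3
i=1: S_1 = -3 * (-4)^1 = 12
i=2: S_2 = -3 * (-4)^2 = -48
i=3: S_3 = -3 * (-4)^3 = 192
i=4: S_4 = -3 * (-4)^4 = -768
The first 5 terms are: [-3, 12, -48, 192, -768]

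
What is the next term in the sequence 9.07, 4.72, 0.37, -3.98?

Differences: 4.72 - 9.07 = -4.35
This is an arithmetic sequence with common difference d = -4.35.
Next term = -3.98 + -4.35 = -8.33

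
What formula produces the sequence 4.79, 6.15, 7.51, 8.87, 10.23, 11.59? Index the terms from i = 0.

Check differences: 6.15 - 4.79 = 1.36
7.51 - 6.15 = 1.36
Common difference d = 1.36.
First term a = 4.79.
Formula: S_i = 4.79 + 1.36*i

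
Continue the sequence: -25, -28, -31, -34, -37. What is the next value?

Differences: -28 - -25 = -3
This is an arithmetic sequence with common difference d = -3.
Next term = -37 + -3 = -40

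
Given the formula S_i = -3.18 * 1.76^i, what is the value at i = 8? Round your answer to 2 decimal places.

S_8 = -3.18 * 1.76^8 ≈ -3.18 * 92.0664 ≈ -292.77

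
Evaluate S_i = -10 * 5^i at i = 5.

S_5 = -10 * 5^5 = -10 * 3125 = -31250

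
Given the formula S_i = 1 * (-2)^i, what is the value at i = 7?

S_7 = 1 * (-2)^7 = 1 * -128 = -128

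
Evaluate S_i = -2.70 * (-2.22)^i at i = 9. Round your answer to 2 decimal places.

S_9 = -2.7 * (-2.22)^9 ≈ -2.7 * -1309.7149 ≈ 3536.23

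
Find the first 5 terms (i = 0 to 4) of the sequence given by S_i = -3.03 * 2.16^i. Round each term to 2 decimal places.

This is a geometric sequence.
i=0: S_0 = -3.03 * 2.16^0 = -3.03
i=1: S_1 = -3.03 * 2.16^1 ≈ -6.54
i=2: S_2 = -3.03 * 2.16^2 ≈ -14.14
i=3: S_3 = -3.03 * 2.16^3 ≈ -30.54
i=4: S_4 = -3.03 * 2.16^4 ≈ -65.96
The first 5 terms are: [-3.03, -6.54, -14.14, -30.54, -65.96]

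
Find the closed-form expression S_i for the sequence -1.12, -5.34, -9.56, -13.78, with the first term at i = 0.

Check differences: -5.34 - -1.12 = -4.22
-9.56 - -5.34 = -4.22
Common difference d = -4.22.
First term a = -1.12.
Formula: S_i = -1.12 - 4.22*i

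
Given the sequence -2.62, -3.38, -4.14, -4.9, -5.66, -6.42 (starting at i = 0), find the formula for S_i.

Check differences: -3.38 - -2.62 = -0.76
-4.14 - -3.38 = -0.76
Common difference d = -0.76.
First term a = -2.62.
Formula: S_i = -2.62 - 0.76*i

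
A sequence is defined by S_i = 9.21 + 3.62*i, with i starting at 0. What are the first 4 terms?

This is an arithmetic sequence.
i=0: S_0 = 9.21 + 3.62*0 = 9.21
i=1: S_1 = 9.21 + 3.62*1 = 12.83
i=2: S_2 = 9.21 + 3.62*2 = 16.45
i=3: S_3 = 9.21 + 3.62*3 = 20.07
The first 4 terms are: [9.21, 12.83, 16.45, 20.07]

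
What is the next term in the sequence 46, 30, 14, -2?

Differences: 30 - 46 = -16
This is an arithmetic sequence with common difference d = -16.
Next term = -2 + -16 = -18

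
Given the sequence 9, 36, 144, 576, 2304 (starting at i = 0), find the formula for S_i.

Check ratios: 36 / 9 = 4.0
Common ratio r = 4.
First term a = 9.
Formula: S_i = 9 * 4^i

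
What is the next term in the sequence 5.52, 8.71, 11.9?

Differences: 8.71 - 5.52 = 3.19
This is an arithmetic sequence with common difference d = 3.19.
Next term = 11.9 + 3.19 = 15.09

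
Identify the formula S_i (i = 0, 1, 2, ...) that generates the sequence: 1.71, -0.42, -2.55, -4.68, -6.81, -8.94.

Check differences: -0.42 - 1.71 = -2.13
-2.55 - -0.42 = -2.13
Common difference d = -2.13.
First term a = 1.71.
Formula: S_i = 1.71 - 2.13*i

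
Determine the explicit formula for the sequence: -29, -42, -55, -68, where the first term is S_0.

Check differences: -42 - -29 = -13
-55 - -42 = -13
Common difference d = -13.
First term a = -29.
Formula: S_i = -29 - 13*i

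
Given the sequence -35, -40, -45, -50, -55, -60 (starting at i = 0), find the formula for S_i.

Check differences: -40 - -35 = -5
-45 - -40 = -5
Common difference d = -5.
First term a = -35.
Formula: S_i = -35 - 5*i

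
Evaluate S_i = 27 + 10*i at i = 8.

S_8 = 27 + 10*8 = 27 + 80 = 107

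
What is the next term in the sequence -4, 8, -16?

Ratios: 8 / -4 = -2.0
This is a geometric sequence with common ratio r = -2.
Next term = -16 * -2 = 32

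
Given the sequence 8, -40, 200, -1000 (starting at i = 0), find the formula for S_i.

Check ratios: -40 / 8 = -5.0
Common ratio r = -5.
First term a = 8.
Formula: S_i = 8 * (-5)^i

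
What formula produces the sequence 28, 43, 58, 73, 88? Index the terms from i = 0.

Check differences: 43 - 28 = 15
58 - 43 = 15
Common difference d = 15.
First term a = 28.
Formula: S_i = 28 + 15*i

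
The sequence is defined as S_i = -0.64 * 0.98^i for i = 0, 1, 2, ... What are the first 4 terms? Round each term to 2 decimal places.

This is a geometric sequence.
i=0: S_0 = -0.64 * 0.98^0 = -0.64
i=1: S_1 = -0.64 * 0.98^1 ≈ -0.63
i=2: S_2 = -0.64 * 0.98^2 ≈ -0.61
i=3: S_3 = -0.64 * 0.98^3 ≈ -0.6
The first 4 terms are: [-0.64, -0.63, -0.61, -0.6]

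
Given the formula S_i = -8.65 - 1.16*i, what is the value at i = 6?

S_6 = -8.65 + -1.16*6 = -8.65 + -6.96 = -15.61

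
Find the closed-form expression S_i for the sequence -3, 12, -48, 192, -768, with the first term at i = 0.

Check ratios: 12 / -3 = -4.0
Common ratio r = -4.
First term a = -3.
Formula: S_i = -3 * (-4)^i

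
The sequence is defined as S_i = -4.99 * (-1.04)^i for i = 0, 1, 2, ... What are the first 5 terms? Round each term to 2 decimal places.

This is a geometric sequence.
i=0: S_0 = -4.99 * (-1.04)^0 = -4.99
i=1: S_1 = -4.99 * (-1.04)^1 ≈ 5.19
i=2: S_2 = -4.99 * (-1.04)^2 ≈ -5.4
i=3: S_3 = -4.99 * (-1.04)^3 ≈ 5.61
i=4: S_4 = -4.99 * (-1.04)^4 ≈ -5.84
The first 5 terms are: [-4.99, 5.19, -5.4, 5.61, -5.84]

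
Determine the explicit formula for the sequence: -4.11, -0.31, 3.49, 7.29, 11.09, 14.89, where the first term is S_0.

Check differences: -0.31 - -4.11 = 3.8
3.49 - -0.31 = 3.8
Common difference d = 3.8.
First term a = -4.11.
Formula: S_i = -4.11 + 3.80*i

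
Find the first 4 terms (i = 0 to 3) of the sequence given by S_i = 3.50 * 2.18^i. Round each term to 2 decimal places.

This is a geometric sequence.
i=0: S_0 = 3.5 * 2.18^0 = 3.5
i=1: S_1 = 3.5 * 2.18^1 = 7.63
i=2: S_2 = 3.5 * 2.18^2 ≈ 16.63
i=3: S_3 = 3.5 * 2.18^3 ≈ 36.26
The first 4 terms are: [3.5, 7.63, 16.63, 36.26]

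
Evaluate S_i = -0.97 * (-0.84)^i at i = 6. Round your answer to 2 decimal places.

S_6 = -0.97 * (-0.84)^6 ≈ -0.97 * 0.3513 ≈ -0.34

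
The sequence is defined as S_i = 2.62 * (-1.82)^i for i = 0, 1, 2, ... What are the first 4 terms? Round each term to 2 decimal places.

This is a geometric sequence.
i=0: S_0 = 2.62 * (-1.82)^0 = 2.62
i=1: S_1 = 2.62 * (-1.82)^1 ≈ -4.77
i=2: S_2 = 2.62 * (-1.82)^2 ≈ 8.68
i=3: S_3 = 2.62 * (-1.82)^3 ≈ -15.79
The first 4 terms are: [2.62, -4.77, 8.68, -15.79]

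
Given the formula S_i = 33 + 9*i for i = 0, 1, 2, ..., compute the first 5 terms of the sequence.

This is an arithmetic sequence.
i=0: S_0 = 33 + 9*0 = 33
i=1: S_1 = 33 + 9*1 = 42
i=2: S_2 = 33 + 9*2 = 51
i=3: S_3 = 33 + 9*3 = 60
i=4: S_4 = 33 + 9*4 = 69
The first 5 terms are: [33, 42, 51, 60, 69]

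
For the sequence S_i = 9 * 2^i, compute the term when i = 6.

S_6 = 9 * 2^6 = 9 * 64 = 576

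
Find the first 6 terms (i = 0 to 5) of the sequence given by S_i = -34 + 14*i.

This is an arithmetic sequence.
i=0: S_0 = -34 + 14*0 = -34
i=1: S_1 = -34 + 14*1 = -20
i=2: S_2 = -34 + 14*2 = -6
i=3: S_3 = -34 + 14*3 = 8
i=4: S_4 = -34 + 14*4 = 22
i=5: S_5 = -34 + 14*5 = 36
The first 6 terms are: [-34, -20, -6, 8, 22, 36]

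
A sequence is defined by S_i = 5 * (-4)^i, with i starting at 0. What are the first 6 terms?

This is a geometric sequence.
i=0: S_0 = 5 * (-4)^0 = 5
i=1: S_1 = 5 * (-4)^1 = -20
i=2: S_2 = 5 * (-4)^2 = 80
i=3: S_3 = 5 * (-4)^3 = -320
i=4: S_4 = 5 * (-4)^4 = 1280
i=5: S_5 = 5 * (-4)^5 = -5120
The first 6 terms are: [5, -20, 80, -320, 1280, -5120]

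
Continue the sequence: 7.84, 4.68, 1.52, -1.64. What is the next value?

Differences: 4.68 - 7.84 = -3.16
This is an arithmetic sequence with common difference d = -3.16.
Next term = -1.64 + -3.16 = -4.8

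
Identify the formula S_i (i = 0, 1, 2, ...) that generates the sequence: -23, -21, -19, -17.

Check differences: -21 - -23 = 2
-19 - -21 = 2
Common difference d = 2.
First term a = -23.
Formula: S_i = -23 + 2*i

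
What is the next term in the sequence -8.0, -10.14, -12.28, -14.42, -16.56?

Differences: -10.14 - -8.0 = -2.14
This is an arithmetic sequence with common difference d = -2.14.
Next term = -16.56 + -2.14 = -18.7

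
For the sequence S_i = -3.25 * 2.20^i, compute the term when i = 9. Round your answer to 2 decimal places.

S_9 = -3.25 * 2.2^9 ≈ -3.25 * 1207.2692 ≈ -3923.62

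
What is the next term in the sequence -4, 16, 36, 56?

Differences: 16 - -4 = 20
This is an arithmetic sequence with common difference d = 20.
Next term = 56 + 20 = 76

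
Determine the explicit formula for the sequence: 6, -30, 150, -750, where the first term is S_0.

Check ratios: -30 / 6 = -5.0
Common ratio r = -5.
First term a = 6.
Formula: S_i = 6 * (-5)^i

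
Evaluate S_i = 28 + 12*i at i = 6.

S_6 = 28 + 12*6 = 28 + 72 = 100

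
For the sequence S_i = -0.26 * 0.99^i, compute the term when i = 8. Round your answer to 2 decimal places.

S_8 = -0.26 * 0.99^8 ≈ -0.26 * 0.9227 ≈ -0.24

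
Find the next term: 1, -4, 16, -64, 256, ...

Ratios: -4 / 1 = -4.0
This is a geometric sequence with common ratio r = -4.
Next term = 256 * -4 = -1024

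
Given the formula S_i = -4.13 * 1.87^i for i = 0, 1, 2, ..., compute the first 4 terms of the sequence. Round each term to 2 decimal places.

This is a geometric sequence.
i=0: S_0 = -4.13 * 1.87^0 = -4.13
i=1: S_1 = -4.13 * 1.87^1 ≈ -7.72
i=2: S_2 = -4.13 * 1.87^2 ≈ -14.44
i=3: S_3 = -4.13 * 1.87^3 ≈ -27.01
The first 4 terms are: [-4.13, -7.72, -14.44, -27.01]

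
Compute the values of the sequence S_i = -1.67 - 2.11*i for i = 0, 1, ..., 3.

This is an arithmetic sequence.
i=0: S_0 = -1.67 + -2.11*0 = -1.67
i=1: S_1 = -1.67 + -2.11*1 = -3.78
i=2: S_2 = -1.67 + -2.11*2 = -5.89
i=3: S_3 = -1.67 + -2.11*3 = -8.0
The first 4 terms are: [-1.67, -3.78, -5.89, -8.0]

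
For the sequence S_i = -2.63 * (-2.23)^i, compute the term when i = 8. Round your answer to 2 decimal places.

S_8 = -2.63 * (-2.23)^8 ≈ -2.63 * 611.5598 ≈ -1608.4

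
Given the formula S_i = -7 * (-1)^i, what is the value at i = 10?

S_10 = -7 * (-1)^10 = -7 * 1 = -7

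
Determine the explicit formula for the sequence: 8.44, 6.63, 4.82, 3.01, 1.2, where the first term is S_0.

Check differences: 6.63 - 8.44 = -1.81
4.82 - 6.63 = -1.81
Common difference d = -1.81.
First term a = 8.44.
Formula: S_i = 8.44 - 1.81*i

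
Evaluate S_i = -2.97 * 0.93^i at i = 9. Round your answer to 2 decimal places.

S_9 = -2.97 * 0.93^9 ≈ -2.97 * 0.5204 ≈ -1.55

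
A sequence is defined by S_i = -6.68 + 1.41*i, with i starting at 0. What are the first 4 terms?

This is an arithmetic sequence.
i=0: S_0 = -6.68 + 1.41*0 = -6.68
i=1: S_1 = -6.68 + 1.41*1 = -5.27
i=2: S_2 = -6.68 + 1.41*2 = -3.86
i=3: S_3 = -6.68 + 1.41*3 = -2.45
The first 4 terms are: [-6.68, -5.27, -3.86, -2.45]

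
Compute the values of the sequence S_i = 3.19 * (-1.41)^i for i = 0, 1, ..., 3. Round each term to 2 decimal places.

This is a geometric sequence.
i=0: S_0 = 3.19 * (-1.41)^0 = 3.19
i=1: S_1 = 3.19 * (-1.41)^1 ≈ -4.5
i=2: S_2 = 3.19 * (-1.41)^2 ≈ 6.34
i=3: S_3 = 3.19 * (-1.41)^3 ≈ -8.94
The first 4 terms are: [3.19, -4.5, 6.34, -8.94]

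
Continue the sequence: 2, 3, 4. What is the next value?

Differences: 3 - 2 = 1
This is an arithmetic sequence with common difference d = 1.
Next term = 4 + 1 = 5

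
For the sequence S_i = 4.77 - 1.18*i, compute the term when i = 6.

S_6 = 4.77 + -1.18*6 = 4.77 + -7.08 = -2.31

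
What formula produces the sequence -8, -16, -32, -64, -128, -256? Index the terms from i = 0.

Check ratios: -16 / -8 = 2.0
Common ratio r = 2.
First term a = -8.
Formula: S_i = -8 * 2^i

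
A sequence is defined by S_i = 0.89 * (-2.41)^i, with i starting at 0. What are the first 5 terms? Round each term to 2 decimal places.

This is a geometric sequence.
i=0: S_0 = 0.89 * (-2.41)^0 = 0.89
i=1: S_1 = 0.89 * (-2.41)^1 ≈ -2.14
i=2: S_2 = 0.89 * (-2.41)^2 ≈ 5.17
i=3: S_3 = 0.89 * (-2.41)^3 ≈ -12.46
i=4: S_4 = 0.89 * (-2.41)^4 ≈ 30.02
The first 5 terms are: [0.89, -2.14, 5.17, -12.46, 30.02]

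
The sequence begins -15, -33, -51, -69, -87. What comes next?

Differences: -33 - -15 = -18
This is an arithmetic sequence with common difference d = -18.
Next term = -87 + -18 = -105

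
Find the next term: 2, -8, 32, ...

Ratios: -8 / 2 = -4.0
This is a geometric sequence with common ratio r = -4.
Next term = 32 * -4 = -128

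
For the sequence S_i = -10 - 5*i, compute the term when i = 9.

S_9 = -10 + -5*9 = -10 + -45 = -55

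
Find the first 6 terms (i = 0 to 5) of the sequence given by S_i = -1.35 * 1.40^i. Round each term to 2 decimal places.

This is a geometric sequence.
i=0: S_0 = -1.35 * 1.4^0 = -1.35
i=1: S_1 = -1.35 * 1.4^1 = -1.89
i=2: S_2 = -1.35 * 1.4^2 ≈ -2.65
i=3: S_3 = -1.35 * 1.4^3 ≈ -3.7
i=4: S_4 = -1.35 * 1.4^4 ≈ -5.19
i=5: S_5 = -1.35 * 1.4^5 ≈ -7.26
The first 6 terms are: [-1.35, -1.89, -2.65, -3.7, -5.19, -7.26]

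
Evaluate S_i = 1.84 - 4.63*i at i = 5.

S_5 = 1.84 + -4.63*5 = 1.84 + -23.15 = -21.31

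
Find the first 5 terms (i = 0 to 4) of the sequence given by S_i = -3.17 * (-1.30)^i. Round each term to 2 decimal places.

This is a geometric sequence.
i=0: S_0 = -3.17 * (-1.3)^0 = -3.17
i=1: S_1 = -3.17 * (-1.3)^1 ≈ 4.12
i=2: S_2 = -3.17 * (-1.3)^2 ≈ -5.36
i=3: S_3 = -3.17 * (-1.3)^3 ≈ 6.96
i=4: S_4 = -3.17 * (-1.3)^4 ≈ -9.05
The first 5 terms are: [-3.17, 4.12, -5.36, 6.96, -9.05]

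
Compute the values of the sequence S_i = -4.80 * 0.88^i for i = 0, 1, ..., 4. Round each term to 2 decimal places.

This is a geometric sequence.
i=0: S_0 = -4.8 * 0.88^0 = -4.8
i=1: S_1 = -4.8 * 0.88^1 ≈ -4.22
i=2: S_2 = -4.8 * 0.88^2 ≈ -3.72
i=3: S_3 = -4.8 * 0.88^3 ≈ -3.27
i=4: S_4 = -4.8 * 0.88^4 ≈ -2.88
The first 5 terms are: [-4.8, -4.22, -3.72, -3.27, -2.88]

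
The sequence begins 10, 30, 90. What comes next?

Ratios: 30 / 10 = 3.0
This is a geometric sequence with common ratio r = 3.
Next term = 90 * 3 = 270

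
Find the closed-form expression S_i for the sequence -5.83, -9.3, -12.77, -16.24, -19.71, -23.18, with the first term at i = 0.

Check differences: -9.3 - -5.83 = -3.47
-12.77 - -9.3 = -3.47
Common difference d = -3.47.
First term a = -5.83.
Formula: S_i = -5.83 - 3.47*i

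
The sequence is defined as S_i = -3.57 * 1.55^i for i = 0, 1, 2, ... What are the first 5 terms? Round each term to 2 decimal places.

This is a geometric sequence.
i=0: S_0 = -3.57 * 1.55^0 = -3.57
i=1: S_1 = -3.57 * 1.55^1 ≈ -5.53
i=2: S_2 = -3.57 * 1.55^2 ≈ -8.58
i=3: S_3 = -3.57 * 1.55^3 ≈ -13.29
i=4: S_4 = -3.57 * 1.55^4 ≈ -20.61
The first 5 terms are: [-3.57, -5.53, -8.58, -13.29, -20.61]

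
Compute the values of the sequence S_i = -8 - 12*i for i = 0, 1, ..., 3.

This is an arithmetic sequence.
i=0: S_0 = -8 + -12*0 = -8
i=1: S_1 = -8 + -12*1 = -20
i=2: S_2 = -8 + -12*2 = -32
i=3: S_3 = -8 + -12*3 = -44
The first 4 terms are: [-8, -20, -32, -44]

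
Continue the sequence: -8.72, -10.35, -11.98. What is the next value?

Differences: -10.35 - -8.72 = -1.63
This is an arithmetic sequence with common difference d = -1.63.
Next term = -11.98 + -1.63 = -13.61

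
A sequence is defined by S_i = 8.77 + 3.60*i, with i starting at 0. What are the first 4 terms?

This is an arithmetic sequence.
i=0: S_0 = 8.77 + 3.6*0 = 8.77
i=1: S_1 = 8.77 + 3.6*1 = 12.37
i=2: S_2 = 8.77 + 3.6*2 = 15.97
i=3: S_3 = 8.77 + 3.6*3 = 19.57
The first 4 terms are: [8.77, 12.37, 15.97, 19.57]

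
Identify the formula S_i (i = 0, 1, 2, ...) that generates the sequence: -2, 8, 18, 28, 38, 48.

Check differences: 8 - -2 = 10
18 - 8 = 10
Common difference d = 10.
First term a = -2.
Formula: S_i = -2 + 10*i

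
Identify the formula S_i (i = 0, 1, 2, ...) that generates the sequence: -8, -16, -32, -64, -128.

Check ratios: -16 / -8 = 2.0
Common ratio r = 2.
First term a = -8.
Formula: S_i = -8 * 2^i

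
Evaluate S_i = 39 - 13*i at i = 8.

S_8 = 39 + -13*8 = 39 + -104 = -65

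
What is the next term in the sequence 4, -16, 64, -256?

Ratios: -16 / 4 = -4.0
This is a geometric sequence with common ratio r = -4.
Next term = -256 * -4 = 1024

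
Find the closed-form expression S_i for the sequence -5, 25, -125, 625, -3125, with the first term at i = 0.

Check ratios: 25 / -5 = -5.0
Common ratio r = -5.
First term a = -5.
Formula: S_i = -5 * (-5)^i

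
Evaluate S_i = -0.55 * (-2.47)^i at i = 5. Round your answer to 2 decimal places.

S_5 = -0.55 * (-2.47)^5 ≈ -0.55 * -91.9358 ≈ 50.56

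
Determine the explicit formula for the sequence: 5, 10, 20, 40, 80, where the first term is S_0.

Check ratios: 10 / 5 = 2.0
Common ratio r = 2.
First term a = 5.
Formula: S_i = 5 * 2^i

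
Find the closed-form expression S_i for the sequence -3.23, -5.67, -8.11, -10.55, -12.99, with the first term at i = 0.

Check differences: -5.67 - -3.23 = -2.44
-8.11 - -5.67 = -2.44
Common difference d = -2.44.
First term a = -3.23.
Formula: S_i = -3.23 - 2.44*i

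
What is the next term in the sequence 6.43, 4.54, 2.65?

Differences: 4.54 - 6.43 = -1.89
This is an arithmetic sequence with common difference d = -1.89.
Next term = 2.65 + -1.89 = 0.76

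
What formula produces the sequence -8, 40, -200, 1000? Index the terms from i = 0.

Check ratios: 40 / -8 = -5.0
Common ratio r = -5.
First term a = -8.
Formula: S_i = -8 * (-5)^i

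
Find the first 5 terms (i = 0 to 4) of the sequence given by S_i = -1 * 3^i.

This is a geometric sequence.
i=0: S_0 = -1 * 3^0 = -1
i=1: S_1 = -1 * 3^1 = -3
i=2: S_2 = -1 * 3^2 = -9
i=3: S_3 = -1 * 3^3 = -27
i=4: S_4 = -1 * 3^4 = -81
The first 5 terms are: [-1, -3, -9, -27, -81]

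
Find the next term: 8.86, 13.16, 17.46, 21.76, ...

Differences: 13.16 - 8.86 = 4.3
This is an arithmetic sequence with common difference d = 4.3.
Next term = 21.76 + 4.3 = 26.06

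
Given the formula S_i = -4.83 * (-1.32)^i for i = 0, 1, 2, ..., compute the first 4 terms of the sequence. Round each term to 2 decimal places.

This is a geometric sequence.
i=0: S_0 = -4.83 * (-1.32)^0 = -4.83
i=1: S_1 = -4.83 * (-1.32)^1 ≈ 6.38
i=2: S_2 = -4.83 * (-1.32)^2 ≈ -8.42
i=3: S_3 = -4.83 * (-1.32)^3 ≈ 11.11
The first 4 terms are: [-4.83, 6.38, -8.42, 11.11]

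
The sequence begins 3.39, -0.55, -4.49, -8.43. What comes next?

Differences: -0.55 - 3.39 = -3.94
This is an arithmetic sequence with common difference d = -3.94.
Next term = -8.43 + -3.94 = -12.37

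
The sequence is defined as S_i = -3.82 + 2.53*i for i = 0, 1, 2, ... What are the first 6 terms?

This is an arithmetic sequence.
i=0: S_0 = -3.82 + 2.53*0 = -3.82
i=1: S_1 = -3.82 + 2.53*1 = -1.29
i=2: S_2 = -3.82 + 2.53*2 = 1.24
i=3: S_3 = -3.82 + 2.53*3 = 3.77
i=4: S_4 = -3.82 + 2.53*4 = 6.3
i=5: S_5 = -3.82 + 2.53*5 = 8.83
The first 6 terms are: [-3.82, -1.29, 1.24, 3.77, 6.3, 8.83]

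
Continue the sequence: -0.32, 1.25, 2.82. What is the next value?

Differences: 1.25 - -0.32 = 1.57
This is an arithmetic sequence with common difference d = 1.57.
Next term = 2.82 + 1.57 = 4.39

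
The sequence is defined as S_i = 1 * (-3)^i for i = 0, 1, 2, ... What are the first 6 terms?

This is a geometric sequence.
i=0: S_0 = 1 * (-3)^0 = 1
i=1: S_1 = 1 * (-3)^1 = -3
i=2: S_2 = 1 * (-3)^2 = 9
i=3: S_3 = 1 * (-3)^3 = -27
i=4: S_4 = 1 * (-3)^4 = 81
i=5: S_5 = 1 * (-3)^5 = -243
The first 6 terms are: [1, -3, 9, -27, 81, -243]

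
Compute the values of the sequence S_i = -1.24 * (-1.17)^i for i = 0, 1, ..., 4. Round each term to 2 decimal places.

This is a geometric sequence.
i=0: S_0 = -1.24 * (-1.17)^0 = -1.24
i=1: S_1 = -1.24 * (-1.17)^1 ≈ 1.45
i=2: S_2 = -1.24 * (-1.17)^2 ≈ -1.7
i=3: S_3 = -1.24 * (-1.17)^3 ≈ 1.99
i=4: S_4 = -1.24 * (-1.17)^4 ≈ -2.32
The first 5 terms are: [-1.24, 1.45, -1.7, 1.99, -2.32]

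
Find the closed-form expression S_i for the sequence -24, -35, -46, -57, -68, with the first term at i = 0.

Check differences: -35 - -24 = -11
-46 - -35 = -11
Common difference d = -11.
First term a = -24.
Formula: S_i = -24 - 11*i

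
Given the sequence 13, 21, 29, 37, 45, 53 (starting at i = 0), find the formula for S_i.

Check differences: 21 - 13 = 8
29 - 21 = 8
Common difference d = 8.
First term a = 13.
Formula: S_i = 13 + 8*i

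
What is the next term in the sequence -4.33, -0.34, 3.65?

Differences: -0.34 - -4.33 = 3.99
This is an arithmetic sequence with common difference d = 3.99.
Next term = 3.65 + 3.99 = 7.64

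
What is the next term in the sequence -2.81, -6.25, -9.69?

Differences: -6.25 - -2.81 = -3.44
This is an arithmetic sequence with common difference d = -3.44.
Next term = -9.69 + -3.44 = -13.13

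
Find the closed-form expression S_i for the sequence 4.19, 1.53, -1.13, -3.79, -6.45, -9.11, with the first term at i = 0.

Check differences: 1.53 - 4.19 = -2.66
-1.13 - 1.53 = -2.66
Common difference d = -2.66.
First term a = 4.19.
Formula: S_i = 4.19 - 2.66*i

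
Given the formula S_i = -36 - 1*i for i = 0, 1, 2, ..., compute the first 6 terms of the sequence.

This is an arithmetic sequence.
i=0: S_0 = -36 + -1*0 = -36
i=1: S_1 = -36 + -1*1 = -37
i=2: S_2 = -36 + -1*2 = -38
i=3: S_3 = -36 + -1*3 = -39
i=4: S_4 = -36 + -1*4 = -40
i=5: S_5 = -36 + -1*5 = -41
The first 6 terms are: [-36, -37, -38, -39, -40, -41]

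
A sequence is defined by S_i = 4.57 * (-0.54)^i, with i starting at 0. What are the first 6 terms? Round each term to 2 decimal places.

This is a geometric sequence.
i=0: S_0 = 4.57 * (-0.54)^0 = 4.57
i=1: S_1 = 4.57 * (-0.54)^1 ≈ -2.47
i=2: S_2 = 4.57 * (-0.54)^2 ≈ 1.33
i=3: S_3 = 4.57 * (-0.54)^3 ≈ -0.72
i=4: S_4 = 4.57 * (-0.54)^4 ≈ 0.39
i=5: S_5 = 4.57 * (-0.54)^5 ≈ -0.21
The first 6 terms are: [4.57, -2.47, 1.33, -0.72, 0.39, -0.21]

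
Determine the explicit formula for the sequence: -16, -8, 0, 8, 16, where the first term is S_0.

Check differences: -8 - -16 = 8
0 - -8 = 8
Common difference d = 8.
First term a = -16.
Formula: S_i = -16 + 8*i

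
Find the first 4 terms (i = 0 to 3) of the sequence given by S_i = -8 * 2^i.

This is a geometric sequence.
i=0: S_0 = -8 * 2^0 = -8
i=1: S_1 = -8 * 2^1 = -16
i=2: S_2 = -8 * 2^2 = -32
i=3: S_3 = -8 * 2^3 = -64
The first 4 terms are: [-8, -16, -32, -64]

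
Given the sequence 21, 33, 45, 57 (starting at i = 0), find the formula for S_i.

Check differences: 33 - 21 = 12
45 - 33 = 12
Common difference d = 12.
First term a = 21.
Formula: S_i = 21 + 12*i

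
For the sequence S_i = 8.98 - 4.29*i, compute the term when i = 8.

S_8 = 8.98 + -4.29*8 = 8.98 + -34.32 = -25.34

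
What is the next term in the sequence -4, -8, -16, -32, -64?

Ratios: -8 / -4 = 2.0
This is a geometric sequence with common ratio r = 2.
Next term = -64 * 2 = -128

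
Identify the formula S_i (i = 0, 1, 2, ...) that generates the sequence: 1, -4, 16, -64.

Check ratios: -4 / 1 = -4.0
Common ratio r = -4.
First term a = 1.
Formula: S_i = 1 * (-4)^i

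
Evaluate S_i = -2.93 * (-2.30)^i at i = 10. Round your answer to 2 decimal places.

S_10 = -2.93 * (-2.3)^10 ≈ -2.93 * 4142.6511 ≈ -12137.97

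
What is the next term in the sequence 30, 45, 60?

Differences: 45 - 30 = 15
This is an arithmetic sequence with common difference d = 15.
Next term = 60 + 15 = 75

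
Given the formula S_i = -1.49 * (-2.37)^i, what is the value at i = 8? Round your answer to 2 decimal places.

S_8 = -1.49 * (-2.37)^8 ≈ -1.49 * 995.3751 ≈ -1483.11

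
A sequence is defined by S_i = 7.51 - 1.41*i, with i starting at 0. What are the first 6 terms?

This is an arithmetic sequence.
i=0: S_0 = 7.51 + -1.41*0 = 7.51
i=1: S_1 = 7.51 + -1.41*1 = 6.1
i=2: S_2 = 7.51 + -1.41*2 = 4.69
i=3: S_3 = 7.51 + -1.41*3 = 3.28
i=4: S_4 = 7.51 + -1.41*4 = 1.87
i=5: S_5 = 7.51 + -1.41*5 = 0.46
The first 6 terms are: [7.51, 6.1, 4.69, 3.28, 1.87, 0.46]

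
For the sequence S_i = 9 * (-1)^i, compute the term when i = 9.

S_9 = 9 * (-1)^9 = 9 * -1 = -9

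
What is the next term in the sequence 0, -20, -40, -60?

Differences: -20 - 0 = -20
This is an arithmetic sequence with common difference d = -20.
Next term = -60 + -20 = -80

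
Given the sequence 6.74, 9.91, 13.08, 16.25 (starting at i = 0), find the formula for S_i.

Check differences: 9.91 - 6.74 = 3.17
13.08 - 9.91 = 3.17
Common difference d = 3.17.
First term a = 6.74.
Formula: S_i = 6.74 + 3.17*i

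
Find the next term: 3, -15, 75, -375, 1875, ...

Ratios: -15 / 3 = -5.0
This is a geometric sequence with common ratio r = -5.
Next term = 1875 * -5 = -9375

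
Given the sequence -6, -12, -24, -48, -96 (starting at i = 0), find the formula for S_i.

Check ratios: -12 / -6 = 2.0
Common ratio r = 2.
First term a = -6.
Formula: S_i = -6 * 2^i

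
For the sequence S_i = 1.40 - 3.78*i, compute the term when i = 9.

S_9 = 1.4 + -3.78*9 = 1.4 + -34.02 = -32.62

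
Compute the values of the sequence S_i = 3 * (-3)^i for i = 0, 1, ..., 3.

This is a geometric sequence.
i=0: S_0 = 3 * (-3)^0 = 3
i=1: S_1 = 3 * (-3)^1 = -9
i=2: S_2 = 3 * (-3)^2 = 27
i=3: S_3 = 3 * (-3)^3 = -81
The first 4 terms are: [3, -9, 27, -81]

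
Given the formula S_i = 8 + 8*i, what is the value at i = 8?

S_8 = 8 + 8*8 = 8 + 64 = 72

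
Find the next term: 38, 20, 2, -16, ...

Differences: 20 - 38 = -18
This is an arithmetic sequence with common difference d = -18.
Next term = -16 + -18 = -34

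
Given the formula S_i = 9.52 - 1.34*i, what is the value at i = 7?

S_7 = 9.52 + -1.34*7 = 9.52 + -9.38 = 0.14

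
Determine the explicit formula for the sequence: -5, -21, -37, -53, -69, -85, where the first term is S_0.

Check differences: -21 - -5 = -16
-37 - -21 = -16
Common difference d = -16.
First term a = -5.
Formula: S_i = -5 - 16*i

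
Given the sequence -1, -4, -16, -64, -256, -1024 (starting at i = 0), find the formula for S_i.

Check ratios: -4 / -1 = 4.0
Common ratio r = 4.
First term a = -1.
Formula: S_i = -1 * 4^i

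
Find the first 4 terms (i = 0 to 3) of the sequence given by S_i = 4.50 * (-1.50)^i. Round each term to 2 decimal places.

This is a geometric sequence.
i=0: S_0 = 4.5 * (-1.5)^0 = 4.5
i=1: S_1 = 4.5 * (-1.5)^1 = -6.75
i=2: S_2 = 4.5 * (-1.5)^2 ≈ 10.13
i=3: S_3 = 4.5 * (-1.5)^3 ≈ -15.19
The first 4 terms are: [4.5, -6.75, 10.13, -15.19]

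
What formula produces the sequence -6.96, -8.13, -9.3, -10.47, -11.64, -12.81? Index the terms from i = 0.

Check differences: -8.13 - -6.96 = -1.17
-9.3 - -8.13 = -1.17
Common difference d = -1.17.
First term a = -6.96.
Formula: S_i = -6.96 - 1.17*i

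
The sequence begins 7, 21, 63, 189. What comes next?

Ratios: 21 / 7 = 3.0
This is a geometric sequence with common ratio r = 3.
Next term = 189 * 3 = 567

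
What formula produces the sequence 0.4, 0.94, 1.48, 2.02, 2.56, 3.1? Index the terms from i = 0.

Check differences: 0.94 - 0.4 = 0.54
1.48 - 0.94 = 0.54
Common difference d = 0.54.
First term a = 0.4.
Formula: S_i = 0.40 + 0.54*i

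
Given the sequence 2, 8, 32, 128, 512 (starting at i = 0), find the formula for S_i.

Check ratios: 8 / 2 = 4.0
Common ratio r = 4.
First term a = 2.
Formula: S_i = 2 * 4^i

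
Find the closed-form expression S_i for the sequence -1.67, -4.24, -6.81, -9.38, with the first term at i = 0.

Check differences: -4.24 - -1.67 = -2.57
-6.81 - -4.24 = -2.57
Common difference d = -2.57.
First term a = -1.67.
Formula: S_i = -1.67 - 2.57*i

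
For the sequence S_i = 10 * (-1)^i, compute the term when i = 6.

S_6 = 10 * (-1)^6 = 10 * 1 = 10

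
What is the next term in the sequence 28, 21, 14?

Differences: 21 - 28 = -7
This is an arithmetic sequence with common difference d = -7.
Next term = 14 + -7 = 7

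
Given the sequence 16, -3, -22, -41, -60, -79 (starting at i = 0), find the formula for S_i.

Check differences: -3 - 16 = -19
-22 - -3 = -19
Common difference d = -19.
First term a = 16.
Formula: S_i = 16 - 19*i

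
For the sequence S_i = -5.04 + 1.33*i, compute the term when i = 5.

S_5 = -5.04 + 1.33*5 = -5.04 + 6.65 = 1.61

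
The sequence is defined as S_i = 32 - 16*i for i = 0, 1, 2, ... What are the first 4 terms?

This is an arithmetic sequence.
i=0: S_0 = 32 + -16*0 = 32
i=1: S_1 = 32 + -16*1 = 16
i=2: S_2 = 32 + -16*2 = 0
i=3: S_3 = 32 + -16*3 = -16
The first 4 terms are: [32, 16, 0, -16]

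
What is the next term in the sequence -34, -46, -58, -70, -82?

Differences: -46 - -34 = -12
This is an arithmetic sequence with common difference d = -12.
Next term = -82 + -12 = -94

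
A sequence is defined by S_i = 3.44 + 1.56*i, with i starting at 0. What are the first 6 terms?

This is an arithmetic sequence.
i=0: S_0 = 3.44 + 1.56*0 = 3.44
i=1: S_1 = 3.44 + 1.56*1 = 5.0
i=2: S_2 = 3.44 + 1.56*2 = 6.56
i=3: S_3 = 3.44 + 1.56*3 = 8.12
i=4: S_4 = 3.44 + 1.56*4 = 9.68
i=5: S_5 = 3.44 + 1.56*5 = 11.24
The first 6 terms are: [3.44, 5.0, 6.56, 8.12, 9.68, 11.24]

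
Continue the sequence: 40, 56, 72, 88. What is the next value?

Differences: 56 - 40 = 16
This is an arithmetic sequence with common difference d = 16.
Next term = 88 + 16 = 104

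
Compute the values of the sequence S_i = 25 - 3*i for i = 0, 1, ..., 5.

This is an arithmetic sequence.
i=0: S_0 = 25 + -3*0 = 25
i=1: S_1 = 25 + -3*1 = 22
i=2: S_2 = 25 + -3*2 = 19
i=3: S_3 = 25 + -3*3 = 16
i=4: S_4 = 25 + -3*4 = 13
i=5: S_5 = 25 + -3*5 = 10
The first 6 terms are: [25, 22, 19, 16, 13, 10]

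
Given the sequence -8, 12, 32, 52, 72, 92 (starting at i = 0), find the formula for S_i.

Check differences: 12 - -8 = 20
32 - 12 = 20
Common difference d = 20.
First term a = -8.
Formula: S_i = -8 + 20*i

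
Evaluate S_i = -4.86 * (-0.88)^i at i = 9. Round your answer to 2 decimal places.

S_9 = -4.86 * (-0.88)^9 ≈ -4.86 * -0.3165 ≈ 1.54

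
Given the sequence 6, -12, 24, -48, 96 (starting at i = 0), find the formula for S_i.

Check ratios: -12 / 6 = -2.0
Common ratio r = -2.
First term a = 6.
Formula: S_i = 6 * (-2)^i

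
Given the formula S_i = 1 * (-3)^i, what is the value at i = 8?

S_8 = 1 * (-3)^8 = 1 * 6561 = 6561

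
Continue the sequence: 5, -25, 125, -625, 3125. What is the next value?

Ratios: -25 / 5 = -5.0
This is a geometric sequence with common ratio r = -5.
Next term = 3125 * -5 = -15625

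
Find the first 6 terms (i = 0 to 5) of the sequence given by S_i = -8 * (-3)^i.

This is a geometric sequence.
i=0: S_0 = -8 * (-3)^0 = -8
i=1: S_1 = -8 * (-3)^1 = 24
i=2: S_2 = -8 * (-3)^2 = -72
i=3: S_3 = -8 * (-3)^3 = 216
i=4: S_4 = -8 * (-3)^4 = -648
i=5: S_5 = -8 * (-3)^5 = 1944
The first 6 terms are: [-8, 24, -72, 216, -648, 1944]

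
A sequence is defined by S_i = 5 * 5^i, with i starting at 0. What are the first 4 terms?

This is a geometric sequence.
i=0: S_0 = 5 * 5^0 = 5
i=1: S_1 = 5 * 5^1 = 25
i=2: S_2 = 5 * 5^2 = 125
i=3: S_3 = 5 * 5^3 = 625
The first 4 terms are: [5, 25, 125, 625]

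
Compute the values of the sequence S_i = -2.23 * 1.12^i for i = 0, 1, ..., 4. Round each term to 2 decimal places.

This is a geometric sequence.
i=0: S_0 = -2.23 * 1.12^0 = -2.23
i=1: S_1 = -2.23 * 1.12^1 ≈ -2.5
i=2: S_2 = -2.23 * 1.12^2 ≈ -2.8
i=3: S_3 = -2.23 * 1.12^3 ≈ -3.13
i=4: S_4 = -2.23 * 1.12^4 ≈ -3.51
The first 5 terms are: [-2.23, -2.5, -2.8, -3.13, -3.51]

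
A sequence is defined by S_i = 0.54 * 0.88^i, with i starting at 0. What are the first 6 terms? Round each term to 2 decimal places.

This is a geometric sequence.
i=0: S_0 = 0.54 * 0.88^0 = 0.54
i=1: S_1 = 0.54 * 0.88^1 ≈ 0.48
i=2: S_2 = 0.54 * 0.88^2 ≈ 0.42
i=3: S_3 = 0.54 * 0.88^3 ≈ 0.37
i=4: S_4 = 0.54 * 0.88^4 ≈ 0.32
i=5: S_5 = 0.54 * 0.88^5 ≈ 0.28
The first 6 terms are: [0.54, 0.48, 0.42, 0.37, 0.32, 0.28]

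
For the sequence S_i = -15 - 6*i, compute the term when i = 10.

S_10 = -15 + -6*10 = -15 + -60 = -75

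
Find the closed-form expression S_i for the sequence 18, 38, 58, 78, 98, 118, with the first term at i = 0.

Check differences: 38 - 18 = 20
58 - 38 = 20
Common difference d = 20.
First term a = 18.
Formula: S_i = 18 + 20*i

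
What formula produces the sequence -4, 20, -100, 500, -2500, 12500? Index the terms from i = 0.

Check ratios: 20 / -4 = -5.0
Common ratio r = -5.
First term a = -4.
Formula: S_i = -4 * (-5)^i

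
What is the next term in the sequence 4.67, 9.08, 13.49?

Differences: 9.08 - 4.67 = 4.41
This is an arithmetic sequence with common difference d = 4.41.
Next term = 13.49 + 4.41 = 17.9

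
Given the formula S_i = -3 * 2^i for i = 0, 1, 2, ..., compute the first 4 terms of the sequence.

This is a geometric sequence.
i=0: S_0 = -3 * 2^0 = -3
i=1: S_1 = -3 * 2^1 = -6
i=2: S_2 = -3 * 2^2 = -12
i=3: S_3 = -3 * 2^3 = -24
The first 4 terms are: [-3, -6, -12, -24]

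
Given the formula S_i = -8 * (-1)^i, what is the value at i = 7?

S_7 = -8 * (-1)^7 = -8 * -1 = 8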